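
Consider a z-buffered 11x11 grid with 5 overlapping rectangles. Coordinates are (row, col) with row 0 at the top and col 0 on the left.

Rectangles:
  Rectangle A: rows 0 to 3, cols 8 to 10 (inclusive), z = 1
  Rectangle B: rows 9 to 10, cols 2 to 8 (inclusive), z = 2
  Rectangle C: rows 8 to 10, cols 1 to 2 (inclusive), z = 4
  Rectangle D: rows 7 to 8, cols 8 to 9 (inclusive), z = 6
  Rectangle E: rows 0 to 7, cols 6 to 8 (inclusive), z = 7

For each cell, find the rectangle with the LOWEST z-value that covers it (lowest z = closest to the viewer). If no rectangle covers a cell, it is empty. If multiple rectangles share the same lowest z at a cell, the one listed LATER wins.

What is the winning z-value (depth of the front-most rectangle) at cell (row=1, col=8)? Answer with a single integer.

Check cell (1,8):
  A: rows 0-3 cols 8-10 z=1 -> covers; best now A (z=1)
  B: rows 9-10 cols 2-8 -> outside (row miss)
  C: rows 8-10 cols 1-2 -> outside (row miss)
  D: rows 7-8 cols 8-9 -> outside (row miss)
  E: rows 0-7 cols 6-8 z=7 -> covers; best now A (z=1)
Winner: A at z=1

Answer: 1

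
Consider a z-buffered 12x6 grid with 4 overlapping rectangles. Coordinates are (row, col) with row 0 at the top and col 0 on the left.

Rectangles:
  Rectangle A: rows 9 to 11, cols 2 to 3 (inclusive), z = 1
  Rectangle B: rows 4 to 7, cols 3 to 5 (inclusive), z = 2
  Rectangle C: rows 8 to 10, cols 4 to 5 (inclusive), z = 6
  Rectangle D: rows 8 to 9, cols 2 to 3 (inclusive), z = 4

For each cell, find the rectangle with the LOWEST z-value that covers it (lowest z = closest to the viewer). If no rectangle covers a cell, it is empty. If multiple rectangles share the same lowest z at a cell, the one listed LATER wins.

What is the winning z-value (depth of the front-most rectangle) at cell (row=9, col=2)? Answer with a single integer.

Answer: 1

Derivation:
Check cell (9,2):
  A: rows 9-11 cols 2-3 z=1 -> covers; best now A (z=1)
  B: rows 4-7 cols 3-5 -> outside (row miss)
  C: rows 8-10 cols 4-5 -> outside (col miss)
  D: rows 8-9 cols 2-3 z=4 -> covers; best now A (z=1)
Winner: A at z=1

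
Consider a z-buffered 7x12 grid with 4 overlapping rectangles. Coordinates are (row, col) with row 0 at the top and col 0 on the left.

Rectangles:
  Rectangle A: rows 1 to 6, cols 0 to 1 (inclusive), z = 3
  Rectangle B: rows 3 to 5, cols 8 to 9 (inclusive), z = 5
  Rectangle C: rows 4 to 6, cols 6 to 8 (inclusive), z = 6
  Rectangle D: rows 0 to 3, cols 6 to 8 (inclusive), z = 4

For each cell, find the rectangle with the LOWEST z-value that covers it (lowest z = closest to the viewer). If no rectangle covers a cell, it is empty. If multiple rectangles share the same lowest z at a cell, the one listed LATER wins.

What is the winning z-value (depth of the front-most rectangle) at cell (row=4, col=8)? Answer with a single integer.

Check cell (4,8):
  A: rows 1-6 cols 0-1 -> outside (col miss)
  B: rows 3-5 cols 8-9 z=5 -> covers; best now B (z=5)
  C: rows 4-6 cols 6-8 z=6 -> covers; best now B (z=5)
  D: rows 0-3 cols 6-8 -> outside (row miss)
Winner: B at z=5

Answer: 5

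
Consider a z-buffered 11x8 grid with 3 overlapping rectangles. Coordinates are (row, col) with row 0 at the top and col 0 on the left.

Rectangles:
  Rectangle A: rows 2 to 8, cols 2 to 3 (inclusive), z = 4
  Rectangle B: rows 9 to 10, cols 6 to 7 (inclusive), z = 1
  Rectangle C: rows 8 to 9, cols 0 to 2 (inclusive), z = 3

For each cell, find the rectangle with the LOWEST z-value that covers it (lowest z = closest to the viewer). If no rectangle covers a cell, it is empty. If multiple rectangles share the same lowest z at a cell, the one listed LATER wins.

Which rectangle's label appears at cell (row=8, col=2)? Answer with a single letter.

Check cell (8,2):
  A: rows 2-8 cols 2-3 z=4 -> covers; best now A (z=4)
  B: rows 9-10 cols 6-7 -> outside (row miss)
  C: rows 8-9 cols 0-2 z=3 -> covers; best now C (z=3)
Winner: C at z=3

Answer: C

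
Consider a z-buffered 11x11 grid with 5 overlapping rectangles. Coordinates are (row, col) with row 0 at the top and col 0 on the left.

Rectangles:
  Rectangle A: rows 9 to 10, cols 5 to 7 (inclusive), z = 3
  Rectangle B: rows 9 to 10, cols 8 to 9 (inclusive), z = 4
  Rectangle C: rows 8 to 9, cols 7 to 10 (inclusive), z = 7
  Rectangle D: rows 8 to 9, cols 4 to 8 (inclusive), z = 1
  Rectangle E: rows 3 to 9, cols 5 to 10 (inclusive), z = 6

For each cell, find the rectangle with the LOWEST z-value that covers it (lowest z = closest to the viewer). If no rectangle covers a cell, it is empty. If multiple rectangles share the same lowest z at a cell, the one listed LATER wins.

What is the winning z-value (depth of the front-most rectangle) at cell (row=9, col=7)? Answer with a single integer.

Answer: 1

Derivation:
Check cell (9,7):
  A: rows 9-10 cols 5-7 z=3 -> covers; best now A (z=3)
  B: rows 9-10 cols 8-9 -> outside (col miss)
  C: rows 8-9 cols 7-10 z=7 -> covers; best now A (z=3)
  D: rows 8-9 cols 4-8 z=1 -> covers; best now D (z=1)
  E: rows 3-9 cols 5-10 z=6 -> covers; best now D (z=1)
Winner: D at z=1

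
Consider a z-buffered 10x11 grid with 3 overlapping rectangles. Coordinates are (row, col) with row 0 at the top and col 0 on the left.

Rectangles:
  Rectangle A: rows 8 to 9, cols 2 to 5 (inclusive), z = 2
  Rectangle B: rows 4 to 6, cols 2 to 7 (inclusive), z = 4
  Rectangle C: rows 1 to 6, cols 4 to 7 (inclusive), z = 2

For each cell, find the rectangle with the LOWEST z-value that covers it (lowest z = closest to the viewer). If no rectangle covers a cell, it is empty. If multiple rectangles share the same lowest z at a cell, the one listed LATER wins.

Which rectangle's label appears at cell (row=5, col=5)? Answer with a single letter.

Answer: C

Derivation:
Check cell (5,5):
  A: rows 8-9 cols 2-5 -> outside (row miss)
  B: rows 4-6 cols 2-7 z=4 -> covers; best now B (z=4)
  C: rows 1-6 cols 4-7 z=2 -> covers; best now C (z=2)
Winner: C at z=2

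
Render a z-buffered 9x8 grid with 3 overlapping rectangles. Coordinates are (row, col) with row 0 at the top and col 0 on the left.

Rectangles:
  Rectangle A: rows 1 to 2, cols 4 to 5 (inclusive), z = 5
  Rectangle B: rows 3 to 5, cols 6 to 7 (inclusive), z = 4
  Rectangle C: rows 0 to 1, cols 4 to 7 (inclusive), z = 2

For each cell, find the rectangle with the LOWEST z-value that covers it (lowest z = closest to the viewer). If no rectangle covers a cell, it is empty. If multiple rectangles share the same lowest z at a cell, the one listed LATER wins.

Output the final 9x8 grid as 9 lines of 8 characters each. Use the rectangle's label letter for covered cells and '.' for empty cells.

....CCCC
....CCCC
....AA..
......BB
......BB
......BB
........
........
........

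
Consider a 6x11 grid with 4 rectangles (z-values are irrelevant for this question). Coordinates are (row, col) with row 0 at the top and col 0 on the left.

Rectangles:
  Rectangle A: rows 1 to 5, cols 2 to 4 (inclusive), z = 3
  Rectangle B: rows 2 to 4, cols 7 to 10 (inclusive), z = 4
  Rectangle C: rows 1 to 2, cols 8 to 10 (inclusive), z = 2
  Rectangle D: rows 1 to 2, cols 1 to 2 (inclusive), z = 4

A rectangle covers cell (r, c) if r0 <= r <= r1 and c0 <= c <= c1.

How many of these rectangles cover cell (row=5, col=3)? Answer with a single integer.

Answer: 1

Derivation:
Check cell (5,3):
  A: rows 1-5 cols 2-4 -> covers
  B: rows 2-4 cols 7-10 -> outside (row miss)
  C: rows 1-2 cols 8-10 -> outside (row miss)
  D: rows 1-2 cols 1-2 -> outside (row miss)
Count covering = 1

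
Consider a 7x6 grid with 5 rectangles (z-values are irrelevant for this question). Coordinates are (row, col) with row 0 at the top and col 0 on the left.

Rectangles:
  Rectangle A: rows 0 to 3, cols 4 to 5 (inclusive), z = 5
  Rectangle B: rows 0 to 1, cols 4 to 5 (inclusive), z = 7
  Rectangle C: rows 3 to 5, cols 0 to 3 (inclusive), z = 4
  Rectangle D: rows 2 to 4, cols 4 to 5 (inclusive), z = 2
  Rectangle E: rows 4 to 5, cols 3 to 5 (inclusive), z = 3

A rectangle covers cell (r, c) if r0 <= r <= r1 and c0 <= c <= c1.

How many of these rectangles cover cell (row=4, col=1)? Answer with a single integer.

Check cell (4,1):
  A: rows 0-3 cols 4-5 -> outside (row miss)
  B: rows 0-1 cols 4-5 -> outside (row miss)
  C: rows 3-5 cols 0-3 -> covers
  D: rows 2-4 cols 4-5 -> outside (col miss)
  E: rows 4-5 cols 3-5 -> outside (col miss)
Count covering = 1

Answer: 1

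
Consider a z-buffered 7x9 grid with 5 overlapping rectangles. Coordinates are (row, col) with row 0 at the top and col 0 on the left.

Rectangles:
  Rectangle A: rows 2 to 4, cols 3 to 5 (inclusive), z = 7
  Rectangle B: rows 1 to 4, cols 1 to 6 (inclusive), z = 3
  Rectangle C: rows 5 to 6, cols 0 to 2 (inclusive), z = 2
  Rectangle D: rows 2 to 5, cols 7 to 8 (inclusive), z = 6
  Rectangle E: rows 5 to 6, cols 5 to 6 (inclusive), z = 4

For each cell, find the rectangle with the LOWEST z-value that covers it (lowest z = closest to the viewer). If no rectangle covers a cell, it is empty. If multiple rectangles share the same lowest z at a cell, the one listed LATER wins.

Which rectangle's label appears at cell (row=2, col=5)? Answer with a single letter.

Answer: B

Derivation:
Check cell (2,5):
  A: rows 2-4 cols 3-5 z=7 -> covers; best now A (z=7)
  B: rows 1-4 cols 1-6 z=3 -> covers; best now B (z=3)
  C: rows 5-6 cols 0-2 -> outside (row miss)
  D: rows 2-5 cols 7-8 -> outside (col miss)
  E: rows 5-6 cols 5-6 -> outside (row miss)
Winner: B at z=3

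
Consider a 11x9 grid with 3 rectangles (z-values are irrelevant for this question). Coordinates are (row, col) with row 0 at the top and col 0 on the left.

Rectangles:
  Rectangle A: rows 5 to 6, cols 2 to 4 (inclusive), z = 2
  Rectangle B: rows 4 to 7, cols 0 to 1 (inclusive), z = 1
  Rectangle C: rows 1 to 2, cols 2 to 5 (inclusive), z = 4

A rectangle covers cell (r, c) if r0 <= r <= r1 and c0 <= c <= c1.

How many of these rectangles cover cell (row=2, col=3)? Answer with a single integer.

Answer: 1

Derivation:
Check cell (2,3):
  A: rows 5-6 cols 2-4 -> outside (row miss)
  B: rows 4-7 cols 0-1 -> outside (row miss)
  C: rows 1-2 cols 2-5 -> covers
Count covering = 1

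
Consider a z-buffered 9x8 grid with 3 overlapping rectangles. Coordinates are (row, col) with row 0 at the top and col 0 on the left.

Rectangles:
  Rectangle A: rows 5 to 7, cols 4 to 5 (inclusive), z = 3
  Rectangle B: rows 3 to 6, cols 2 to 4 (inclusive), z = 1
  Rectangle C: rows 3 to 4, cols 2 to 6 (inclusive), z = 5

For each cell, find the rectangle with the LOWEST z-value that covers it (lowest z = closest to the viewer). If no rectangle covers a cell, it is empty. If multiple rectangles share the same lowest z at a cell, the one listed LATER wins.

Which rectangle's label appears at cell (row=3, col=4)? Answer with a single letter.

Check cell (3,4):
  A: rows 5-7 cols 4-5 -> outside (row miss)
  B: rows 3-6 cols 2-4 z=1 -> covers; best now B (z=1)
  C: rows 3-4 cols 2-6 z=5 -> covers; best now B (z=1)
Winner: B at z=1

Answer: B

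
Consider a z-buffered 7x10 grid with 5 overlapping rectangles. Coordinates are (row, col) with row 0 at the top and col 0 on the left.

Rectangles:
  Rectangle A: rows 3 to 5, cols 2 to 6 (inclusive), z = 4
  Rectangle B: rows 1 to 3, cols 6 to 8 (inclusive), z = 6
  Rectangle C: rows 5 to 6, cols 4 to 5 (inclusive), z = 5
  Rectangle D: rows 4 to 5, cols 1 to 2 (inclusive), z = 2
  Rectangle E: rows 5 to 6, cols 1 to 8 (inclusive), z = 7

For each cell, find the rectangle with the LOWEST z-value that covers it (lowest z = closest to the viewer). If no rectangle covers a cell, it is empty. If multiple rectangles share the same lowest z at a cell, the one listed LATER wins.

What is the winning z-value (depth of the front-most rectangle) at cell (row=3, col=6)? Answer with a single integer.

Check cell (3,6):
  A: rows 3-5 cols 2-6 z=4 -> covers; best now A (z=4)
  B: rows 1-3 cols 6-8 z=6 -> covers; best now A (z=4)
  C: rows 5-6 cols 4-5 -> outside (row miss)
  D: rows 4-5 cols 1-2 -> outside (row miss)
  E: rows 5-6 cols 1-8 -> outside (row miss)
Winner: A at z=4

Answer: 4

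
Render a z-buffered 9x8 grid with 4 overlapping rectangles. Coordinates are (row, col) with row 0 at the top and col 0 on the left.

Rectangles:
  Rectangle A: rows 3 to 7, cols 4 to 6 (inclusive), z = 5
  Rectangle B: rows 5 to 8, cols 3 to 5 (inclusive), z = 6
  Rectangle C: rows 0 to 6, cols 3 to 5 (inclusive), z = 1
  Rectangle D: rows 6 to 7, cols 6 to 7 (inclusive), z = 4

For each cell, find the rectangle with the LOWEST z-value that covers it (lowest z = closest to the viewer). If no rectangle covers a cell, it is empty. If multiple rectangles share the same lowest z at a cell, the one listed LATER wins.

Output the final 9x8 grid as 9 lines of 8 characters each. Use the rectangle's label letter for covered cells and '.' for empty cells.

...CCC..
...CCC..
...CCC..
...CCCA.
...CCCA.
...CCCA.
...CCCDD
...BAADD
...BBB..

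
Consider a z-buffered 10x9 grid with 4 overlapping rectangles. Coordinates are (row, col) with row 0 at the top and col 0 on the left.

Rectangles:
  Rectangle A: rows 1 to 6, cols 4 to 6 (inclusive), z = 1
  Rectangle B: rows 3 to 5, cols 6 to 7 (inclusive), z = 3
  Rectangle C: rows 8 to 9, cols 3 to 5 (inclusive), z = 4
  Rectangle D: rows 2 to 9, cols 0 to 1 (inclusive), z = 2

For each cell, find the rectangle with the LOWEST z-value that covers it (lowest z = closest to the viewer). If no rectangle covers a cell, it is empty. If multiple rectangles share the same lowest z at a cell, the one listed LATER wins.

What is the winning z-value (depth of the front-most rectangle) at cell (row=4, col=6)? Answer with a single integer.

Answer: 1

Derivation:
Check cell (4,6):
  A: rows 1-6 cols 4-6 z=1 -> covers; best now A (z=1)
  B: rows 3-5 cols 6-7 z=3 -> covers; best now A (z=1)
  C: rows 8-9 cols 3-5 -> outside (row miss)
  D: rows 2-9 cols 0-1 -> outside (col miss)
Winner: A at z=1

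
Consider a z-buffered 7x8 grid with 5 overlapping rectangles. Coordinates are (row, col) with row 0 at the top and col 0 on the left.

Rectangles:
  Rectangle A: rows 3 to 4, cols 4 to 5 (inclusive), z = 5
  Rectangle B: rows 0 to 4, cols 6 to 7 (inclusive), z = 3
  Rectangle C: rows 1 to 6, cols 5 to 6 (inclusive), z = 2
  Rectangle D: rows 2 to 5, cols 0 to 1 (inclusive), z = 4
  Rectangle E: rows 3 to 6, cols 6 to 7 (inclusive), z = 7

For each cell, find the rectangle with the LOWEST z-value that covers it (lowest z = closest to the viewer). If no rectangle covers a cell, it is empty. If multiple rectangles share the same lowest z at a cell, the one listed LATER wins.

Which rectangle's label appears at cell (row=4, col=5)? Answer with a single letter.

Answer: C

Derivation:
Check cell (4,5):
  A: rows 3-4 cols 4-5 z=5 -> covers; best now A (z=5)
  B: rows 0-4 cols 6-7 -> outside (col miss)
  C: rows 1-6 cols 5-6 z=2 -> covers; best now C (z=2)
  D: rows 2-5 cols 0-1 -> outside (col miss)
  E: rows 3-6 cols 6-7 -> outside (col miss)
Winner: C at z=2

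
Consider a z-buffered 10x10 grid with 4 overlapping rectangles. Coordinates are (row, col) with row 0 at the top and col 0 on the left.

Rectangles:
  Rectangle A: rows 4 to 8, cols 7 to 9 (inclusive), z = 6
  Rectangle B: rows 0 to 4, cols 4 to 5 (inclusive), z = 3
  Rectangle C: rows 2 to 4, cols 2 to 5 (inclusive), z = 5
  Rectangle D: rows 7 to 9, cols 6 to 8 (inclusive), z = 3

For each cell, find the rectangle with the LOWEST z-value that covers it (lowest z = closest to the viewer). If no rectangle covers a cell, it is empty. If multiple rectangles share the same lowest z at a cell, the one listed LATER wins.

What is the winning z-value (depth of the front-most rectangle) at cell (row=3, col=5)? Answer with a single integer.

Check cell (3,5):
  A: rows 4-8 cols 7-9 -> outside (row miss)
  B: rows 0-4 cols 4-5 z=3 -> covers; best now B (z=3)
  C: rows 2-4 cols 2-5 z=5 -> covers; best now B (z=3)
  D: rows 7-9 cols 6-8 -> outside (row miss)
Winner: B at z=3

Answer: 3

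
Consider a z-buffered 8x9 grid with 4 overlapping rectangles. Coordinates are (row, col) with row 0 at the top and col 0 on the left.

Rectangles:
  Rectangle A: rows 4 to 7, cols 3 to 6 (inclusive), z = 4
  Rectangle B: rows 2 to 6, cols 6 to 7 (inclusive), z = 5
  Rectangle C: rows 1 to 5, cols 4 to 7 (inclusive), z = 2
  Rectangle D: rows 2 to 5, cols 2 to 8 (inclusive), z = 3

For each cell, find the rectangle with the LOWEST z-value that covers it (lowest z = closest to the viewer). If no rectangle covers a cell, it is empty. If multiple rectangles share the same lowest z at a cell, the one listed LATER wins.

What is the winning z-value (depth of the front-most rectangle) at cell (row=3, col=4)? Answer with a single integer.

Answer: 2

Derivation:
Check cell (3,4):
  A: rows 4-7 cols 3-6 -> outside (row miss)
  B: rows 2-6 cols 6-7 -> outside (col miss)
  C: rows 1-5 cols 4-7 z=2 -> covers; best now C (z=2)
  D: rows 2-5 cols 2-8 z=3 -> covers; best now C (z=2)
Winner: C at z=2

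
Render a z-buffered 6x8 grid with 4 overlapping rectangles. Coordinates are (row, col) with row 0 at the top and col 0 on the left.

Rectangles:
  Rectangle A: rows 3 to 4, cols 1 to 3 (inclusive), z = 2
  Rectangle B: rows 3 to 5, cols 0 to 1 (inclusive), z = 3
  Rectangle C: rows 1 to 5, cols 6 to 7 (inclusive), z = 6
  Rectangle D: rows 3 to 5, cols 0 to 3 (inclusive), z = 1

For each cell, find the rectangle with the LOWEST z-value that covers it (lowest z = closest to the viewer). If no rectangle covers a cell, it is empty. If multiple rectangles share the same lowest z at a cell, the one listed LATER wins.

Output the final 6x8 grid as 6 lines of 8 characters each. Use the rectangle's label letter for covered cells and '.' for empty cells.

........
......CC
......CC
DDDD..CC
DDDD..CC
DDDD..CC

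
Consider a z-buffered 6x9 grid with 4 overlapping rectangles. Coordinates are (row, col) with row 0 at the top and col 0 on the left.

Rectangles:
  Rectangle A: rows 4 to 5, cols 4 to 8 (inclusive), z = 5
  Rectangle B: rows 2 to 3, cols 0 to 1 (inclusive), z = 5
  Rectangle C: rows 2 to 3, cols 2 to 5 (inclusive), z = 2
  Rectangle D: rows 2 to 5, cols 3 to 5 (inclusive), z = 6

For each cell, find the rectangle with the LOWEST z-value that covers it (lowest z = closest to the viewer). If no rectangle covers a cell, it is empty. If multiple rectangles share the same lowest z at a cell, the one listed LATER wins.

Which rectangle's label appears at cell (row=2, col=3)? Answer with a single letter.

Check cell (2,3):
  A: rows 4-5 cols 4-8 -> outside (row miss)
  B: rows 2-3 cols 0-1 -> outside (col miss)
  C: rows 2-3 cols 2-5 z=2 -> covers; best now C (z=2)
  D: rows 2-5 cols 3-5 z=6 -> covers; best now C (z=2)
Winner: C at z=2

Answer: C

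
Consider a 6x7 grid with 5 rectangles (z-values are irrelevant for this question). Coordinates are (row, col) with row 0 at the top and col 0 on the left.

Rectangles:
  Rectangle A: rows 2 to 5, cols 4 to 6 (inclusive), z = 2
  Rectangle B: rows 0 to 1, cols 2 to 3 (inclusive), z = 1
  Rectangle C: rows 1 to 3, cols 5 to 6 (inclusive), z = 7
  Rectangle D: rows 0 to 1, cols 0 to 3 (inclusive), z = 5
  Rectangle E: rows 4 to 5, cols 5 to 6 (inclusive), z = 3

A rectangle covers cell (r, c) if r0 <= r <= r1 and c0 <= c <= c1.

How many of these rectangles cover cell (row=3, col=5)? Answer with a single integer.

Answer: 2

Derivation:
Check cell (3,5):
  A: rows 2-5 cols 4-6 -> covers
  B: rows 0-1 cols 2-3 -> outside (row miss)
  C: rows 1-3 cols 5-6 -> covers
  D: rows 0-1 cols 0-3 -> outside (row miss)
  E: rows 4-5 cols 5-6 -> outside (row miss)
Count covering = 2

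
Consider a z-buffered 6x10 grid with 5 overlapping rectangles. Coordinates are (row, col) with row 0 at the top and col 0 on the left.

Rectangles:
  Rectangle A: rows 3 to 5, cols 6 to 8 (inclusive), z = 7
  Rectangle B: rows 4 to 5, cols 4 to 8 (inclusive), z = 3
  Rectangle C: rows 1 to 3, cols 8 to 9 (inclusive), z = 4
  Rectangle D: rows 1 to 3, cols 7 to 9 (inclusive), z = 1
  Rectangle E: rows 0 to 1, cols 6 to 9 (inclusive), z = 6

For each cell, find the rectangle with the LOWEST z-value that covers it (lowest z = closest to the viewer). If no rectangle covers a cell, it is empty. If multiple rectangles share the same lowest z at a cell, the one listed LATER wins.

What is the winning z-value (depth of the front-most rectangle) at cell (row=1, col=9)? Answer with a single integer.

Answer: 1

Derivation:
Check cell (1,9):
  A: rows 3-5 cols 6-8 -> outside (row miss)
  B: rows 4-5 cols 4-8 -> outside (row miss)
  C: rows 1-3 cols 8-9 z=4 -> covers; best now C (z=4)
  D: rows 1-3 cols 7-9 z=1 -> covers; best now D (z=1)
  E: rows 0-1 cols 6-9 z=6 -> covers; best now D (z=1)
Winner: D at z=1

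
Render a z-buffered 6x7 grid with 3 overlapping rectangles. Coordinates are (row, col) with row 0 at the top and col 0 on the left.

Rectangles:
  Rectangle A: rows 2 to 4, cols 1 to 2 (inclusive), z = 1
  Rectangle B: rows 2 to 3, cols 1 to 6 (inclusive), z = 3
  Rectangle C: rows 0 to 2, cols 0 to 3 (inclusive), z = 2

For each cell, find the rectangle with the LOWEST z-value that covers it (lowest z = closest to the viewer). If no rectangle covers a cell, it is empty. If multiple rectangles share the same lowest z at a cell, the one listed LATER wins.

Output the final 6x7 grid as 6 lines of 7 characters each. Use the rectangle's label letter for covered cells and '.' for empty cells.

CCCC...
CCCC...
CAACBBB
.AABBBB
.AA....
.......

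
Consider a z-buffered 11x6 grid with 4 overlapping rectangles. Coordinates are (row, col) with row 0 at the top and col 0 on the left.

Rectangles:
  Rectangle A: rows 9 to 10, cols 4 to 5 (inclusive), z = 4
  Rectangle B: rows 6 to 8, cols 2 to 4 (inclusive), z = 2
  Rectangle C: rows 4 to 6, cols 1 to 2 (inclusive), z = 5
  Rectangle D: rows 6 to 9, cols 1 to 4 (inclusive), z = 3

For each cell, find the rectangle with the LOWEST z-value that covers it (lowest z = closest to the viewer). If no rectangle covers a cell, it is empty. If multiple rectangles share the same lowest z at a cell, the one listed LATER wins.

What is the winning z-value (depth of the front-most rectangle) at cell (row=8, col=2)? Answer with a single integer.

Answer: 2

Derivation:
Check cell (8,2):
  A: rows 9-10 cols 4-5 -> outside (row miss)
  B: rows 6-8 cols 2-4 z=2 -> covers; best now B (z=2)
  C: rows 4-6 cols 1-2 -> outside (row miss)
  D: rows 6-9 cols 1-4 z=3 -> covers; best now B (z=2)
Winner: B at z=2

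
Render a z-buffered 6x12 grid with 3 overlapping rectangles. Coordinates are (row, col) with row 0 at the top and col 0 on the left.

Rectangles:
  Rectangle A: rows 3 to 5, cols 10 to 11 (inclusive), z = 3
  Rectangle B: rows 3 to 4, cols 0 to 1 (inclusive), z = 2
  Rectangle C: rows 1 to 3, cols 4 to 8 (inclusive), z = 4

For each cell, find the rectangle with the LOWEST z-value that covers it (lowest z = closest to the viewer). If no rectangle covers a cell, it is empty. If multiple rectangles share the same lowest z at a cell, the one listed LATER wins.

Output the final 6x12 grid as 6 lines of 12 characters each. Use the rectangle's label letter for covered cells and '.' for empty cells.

............
....CCCCC...
....CCCCC...
BB..CCCCC.AA
BB........AA
..........AA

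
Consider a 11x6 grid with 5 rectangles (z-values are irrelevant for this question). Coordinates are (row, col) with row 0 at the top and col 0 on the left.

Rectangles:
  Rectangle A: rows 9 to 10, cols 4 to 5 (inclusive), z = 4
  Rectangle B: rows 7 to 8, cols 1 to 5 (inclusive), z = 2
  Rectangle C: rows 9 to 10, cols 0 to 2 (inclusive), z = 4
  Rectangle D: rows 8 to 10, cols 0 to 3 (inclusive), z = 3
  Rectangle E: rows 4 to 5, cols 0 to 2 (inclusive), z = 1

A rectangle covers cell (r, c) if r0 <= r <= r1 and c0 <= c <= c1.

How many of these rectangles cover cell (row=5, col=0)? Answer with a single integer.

Answer: 1

Derivation:
Check cell (5,0):
  A: rows 9-10 cols 4-5 -> outside (row miss)
  B: rows 7-8 cols 1-5 -> outside (row miss)
  C: rows 9-10 cols 0-2 -> outside (row miss)
  D: rows 8-10 cols 0-3 -> outside (row miss)
  E: rows 4-5 cols 0-2 -> covers
Count covering = 1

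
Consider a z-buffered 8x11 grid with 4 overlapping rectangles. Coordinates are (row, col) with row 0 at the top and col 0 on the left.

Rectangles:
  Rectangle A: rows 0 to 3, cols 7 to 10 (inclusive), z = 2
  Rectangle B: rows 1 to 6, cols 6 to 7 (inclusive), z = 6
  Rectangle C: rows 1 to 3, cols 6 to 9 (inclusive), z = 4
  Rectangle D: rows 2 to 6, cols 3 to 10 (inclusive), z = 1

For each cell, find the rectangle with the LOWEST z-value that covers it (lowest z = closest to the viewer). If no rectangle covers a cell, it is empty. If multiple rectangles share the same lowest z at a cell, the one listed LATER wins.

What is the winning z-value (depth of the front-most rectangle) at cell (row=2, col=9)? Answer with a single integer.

Check cell (2,9):
  A: rows 0-3 cols 7-10 z=2 -> covers; best now A (z=2)
  B: rows 1-6 cols 6-7 -> outside (col miss)
  C: rows 1-3 cols 6-9 z=4 -> covers; best now A (z=2)
  D: rows 2-6 cols 3-10 z=1 -> covers; best now D (z=1)
Winner: D at z=1

Answer: 1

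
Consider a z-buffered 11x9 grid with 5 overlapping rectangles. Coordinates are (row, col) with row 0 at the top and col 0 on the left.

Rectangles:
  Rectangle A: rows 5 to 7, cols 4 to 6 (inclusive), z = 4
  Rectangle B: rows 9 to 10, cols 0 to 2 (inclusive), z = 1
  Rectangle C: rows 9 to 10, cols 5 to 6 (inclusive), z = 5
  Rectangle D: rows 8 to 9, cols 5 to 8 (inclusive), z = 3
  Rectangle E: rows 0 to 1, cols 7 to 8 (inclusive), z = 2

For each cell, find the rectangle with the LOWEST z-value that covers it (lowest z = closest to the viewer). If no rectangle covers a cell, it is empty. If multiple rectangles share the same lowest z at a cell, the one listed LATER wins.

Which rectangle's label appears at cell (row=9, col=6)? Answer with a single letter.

Check cell (9,6):
  A: rows 5-7 cols 4-6 -> outside (row miss)
  B: rows 9-10 cols 0-2 -> outside (col miss)
  C: rows 9-10 cols 5-6 z=5 -> covers; best now C (z=5)
  D: rows 8-9 cols 5-8 z=3 -> covers; best now D (z=3)
  E: rows 0-1 cols 7-8 -> outside (row miss)
Winner: D at z=3

Answer: D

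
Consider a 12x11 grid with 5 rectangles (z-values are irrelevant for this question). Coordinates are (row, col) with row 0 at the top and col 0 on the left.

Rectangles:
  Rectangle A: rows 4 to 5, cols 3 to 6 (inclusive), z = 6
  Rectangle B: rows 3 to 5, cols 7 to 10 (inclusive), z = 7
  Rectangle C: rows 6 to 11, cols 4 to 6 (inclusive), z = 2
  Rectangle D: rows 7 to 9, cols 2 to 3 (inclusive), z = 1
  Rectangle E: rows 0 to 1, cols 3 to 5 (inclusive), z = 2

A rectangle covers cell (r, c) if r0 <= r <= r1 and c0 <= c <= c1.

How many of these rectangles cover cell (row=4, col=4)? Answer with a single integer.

Check cell (4,4):
  A: rows 4-5 cols 3-6 -> covers
  B: rows 3-5 cols 7-10 -> outside (col miss)
  C: rows 6-11 cols 4-6 -> outside (row miss)
  D: rows 7-9 cols 2-3 -> outside (row miss)
  E: rows 0-1 cols 3-5 -> outside (row miss)
Count covering = 1

Answer: 1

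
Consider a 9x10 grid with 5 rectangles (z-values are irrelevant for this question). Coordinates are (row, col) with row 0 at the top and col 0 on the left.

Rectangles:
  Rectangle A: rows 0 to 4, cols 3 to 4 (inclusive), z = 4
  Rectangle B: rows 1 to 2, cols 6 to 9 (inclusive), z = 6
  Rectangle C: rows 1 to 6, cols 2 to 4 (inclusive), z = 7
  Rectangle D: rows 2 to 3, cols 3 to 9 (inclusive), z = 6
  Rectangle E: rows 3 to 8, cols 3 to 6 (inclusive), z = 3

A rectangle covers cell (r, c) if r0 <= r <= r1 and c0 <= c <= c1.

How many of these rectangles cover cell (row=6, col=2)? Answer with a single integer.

Check cell (6,2):
  A: rows 0-4 cols 3-4 -> outside (row miss)
  B: rows 1-2 cols 6-9 -> outside (row miss)
  C: rows 1-6 cols 2-4 -> covers
  D: rows 2-3 cols 3-9 -> outside (row miss)
  E: rows 3-8 cols 3-6 -> outside (col miss)
Count covering = 1

Answer: 1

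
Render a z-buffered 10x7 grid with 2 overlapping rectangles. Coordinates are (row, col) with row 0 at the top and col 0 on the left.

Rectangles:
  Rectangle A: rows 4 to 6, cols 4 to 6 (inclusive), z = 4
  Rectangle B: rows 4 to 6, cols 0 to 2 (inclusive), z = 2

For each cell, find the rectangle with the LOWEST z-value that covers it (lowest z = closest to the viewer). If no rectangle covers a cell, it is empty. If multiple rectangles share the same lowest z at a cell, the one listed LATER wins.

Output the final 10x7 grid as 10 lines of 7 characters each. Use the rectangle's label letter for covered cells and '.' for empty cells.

.......
.......
.......
.......
BBB.AAA
BBB.AAA
BBB.AAA
.......
.......
.......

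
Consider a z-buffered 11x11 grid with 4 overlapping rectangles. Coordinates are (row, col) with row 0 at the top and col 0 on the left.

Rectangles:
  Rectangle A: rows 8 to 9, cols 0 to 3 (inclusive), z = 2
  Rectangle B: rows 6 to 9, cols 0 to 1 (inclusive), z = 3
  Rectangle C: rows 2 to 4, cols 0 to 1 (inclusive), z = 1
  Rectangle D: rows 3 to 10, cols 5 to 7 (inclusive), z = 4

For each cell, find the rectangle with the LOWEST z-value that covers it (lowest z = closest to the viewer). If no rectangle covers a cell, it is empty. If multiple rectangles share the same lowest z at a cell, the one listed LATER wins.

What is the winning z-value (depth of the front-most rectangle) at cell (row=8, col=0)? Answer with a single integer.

Answer: 2

Derivation:
Check cell (8,0):
  A: rows 8-9 cols 0-3 z=2 -> covers; best now A (z=2)
  B: rows 6-9 cols 0-1 z=3 -> covers; best now A (z=2)
  C: rows 2-4 cols 0-1 -> outside (row miss)
  D: rows 3-10 cols 5-7 -> outside (col miss)
Winner: A at z=2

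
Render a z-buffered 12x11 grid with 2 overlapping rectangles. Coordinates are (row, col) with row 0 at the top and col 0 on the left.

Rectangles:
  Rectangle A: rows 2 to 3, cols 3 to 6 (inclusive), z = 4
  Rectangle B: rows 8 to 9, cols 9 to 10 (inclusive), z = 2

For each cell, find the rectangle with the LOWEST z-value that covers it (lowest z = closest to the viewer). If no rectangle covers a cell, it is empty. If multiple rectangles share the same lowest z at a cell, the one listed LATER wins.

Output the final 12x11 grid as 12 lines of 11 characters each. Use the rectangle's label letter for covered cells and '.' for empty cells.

...........
...........
...AAAA....
...AAAA....
...........
...........
...........
...........
.........BB
.........BB
...........
...........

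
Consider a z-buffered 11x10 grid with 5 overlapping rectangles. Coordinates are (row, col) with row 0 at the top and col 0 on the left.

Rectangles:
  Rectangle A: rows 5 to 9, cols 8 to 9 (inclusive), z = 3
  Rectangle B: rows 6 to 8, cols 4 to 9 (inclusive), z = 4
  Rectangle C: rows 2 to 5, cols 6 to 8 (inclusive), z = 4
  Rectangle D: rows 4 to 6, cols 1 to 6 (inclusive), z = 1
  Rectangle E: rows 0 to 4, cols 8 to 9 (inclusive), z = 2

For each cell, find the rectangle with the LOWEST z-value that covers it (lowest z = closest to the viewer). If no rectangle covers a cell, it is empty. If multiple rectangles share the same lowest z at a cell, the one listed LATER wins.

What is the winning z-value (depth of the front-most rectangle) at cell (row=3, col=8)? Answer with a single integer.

Check cell (3,8):
  A: rows 5-9 cols 8-9 -> outside (row miss)
  B: rows 6-8 cols 4-9 -> outside (row miss)
  C: rows 2-5 cols 6-8 z=4 -> covers; best now C (z=4)
  D: rows 4-6 cols 1-6 -> outside (row miss)
  E: rows 0-4 cols 8-9 z=2 -> covers; best now E (z=2)
Winner: E at z=2

Answer: 2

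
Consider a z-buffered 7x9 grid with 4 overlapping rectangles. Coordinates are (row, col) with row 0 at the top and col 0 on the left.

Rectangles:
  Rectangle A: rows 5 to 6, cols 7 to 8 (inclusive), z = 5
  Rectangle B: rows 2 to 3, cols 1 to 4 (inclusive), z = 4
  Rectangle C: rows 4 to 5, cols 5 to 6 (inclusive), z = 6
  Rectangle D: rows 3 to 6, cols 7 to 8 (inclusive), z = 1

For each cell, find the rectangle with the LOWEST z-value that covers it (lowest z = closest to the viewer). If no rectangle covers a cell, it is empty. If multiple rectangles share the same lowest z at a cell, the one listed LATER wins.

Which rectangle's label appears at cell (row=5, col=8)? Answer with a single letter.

Check cell (5,8):
  A: rows 5-6 cols 7-8 z=5 -> covers; best now A (z=5)
  B: rows 2-3 cols 1-4 -> outside (row miss)
  C: rows 4-5 cols 5-6 -> outside (col miss)
  D: rows 3-6 cols 7-8 z=1 -> covers; best now D (z=1)
Winner: D at z=1

Answer: D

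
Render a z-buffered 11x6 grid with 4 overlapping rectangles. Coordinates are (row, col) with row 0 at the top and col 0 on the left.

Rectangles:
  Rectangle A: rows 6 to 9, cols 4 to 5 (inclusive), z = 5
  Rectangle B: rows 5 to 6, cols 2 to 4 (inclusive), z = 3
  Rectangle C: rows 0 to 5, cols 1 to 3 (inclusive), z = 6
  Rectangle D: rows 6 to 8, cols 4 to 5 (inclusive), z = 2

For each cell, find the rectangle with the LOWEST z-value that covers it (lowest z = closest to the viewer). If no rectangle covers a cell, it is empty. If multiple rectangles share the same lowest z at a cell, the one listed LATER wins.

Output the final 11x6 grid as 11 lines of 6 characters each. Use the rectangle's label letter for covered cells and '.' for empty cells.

.CCC..
.CCC..
.CCC..
.CCC..
.CCC..
.CBBB.
..BBDD
....DD
....DD
....AA
......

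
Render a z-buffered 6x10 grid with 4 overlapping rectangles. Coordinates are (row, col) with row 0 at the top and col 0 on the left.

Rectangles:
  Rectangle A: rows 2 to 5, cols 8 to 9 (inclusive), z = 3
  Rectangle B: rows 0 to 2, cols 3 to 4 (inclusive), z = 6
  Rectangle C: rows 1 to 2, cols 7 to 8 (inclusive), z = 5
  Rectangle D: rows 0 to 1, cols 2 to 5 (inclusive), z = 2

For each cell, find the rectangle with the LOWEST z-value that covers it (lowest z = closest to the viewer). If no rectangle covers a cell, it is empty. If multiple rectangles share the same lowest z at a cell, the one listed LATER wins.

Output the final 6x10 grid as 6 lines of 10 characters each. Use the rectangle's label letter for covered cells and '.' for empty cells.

..DDDD....
..DDDD.CC.
...BB..CAA
........AA
........AA
........AA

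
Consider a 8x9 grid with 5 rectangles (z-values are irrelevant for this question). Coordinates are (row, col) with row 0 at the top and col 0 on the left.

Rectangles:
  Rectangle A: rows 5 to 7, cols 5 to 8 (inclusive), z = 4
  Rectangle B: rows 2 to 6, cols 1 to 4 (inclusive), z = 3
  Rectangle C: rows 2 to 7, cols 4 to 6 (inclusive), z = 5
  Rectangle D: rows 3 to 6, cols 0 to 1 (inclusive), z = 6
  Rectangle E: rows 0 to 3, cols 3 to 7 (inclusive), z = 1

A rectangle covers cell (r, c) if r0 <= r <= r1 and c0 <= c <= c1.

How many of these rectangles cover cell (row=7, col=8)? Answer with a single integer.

Answer: 1

Derivation:
Check cell (7,8):
  A: rows 5-7 cols 5-8 -> covers
  B: rows 2-6 cols 1-4 -> outside (row miss)
  C: rows 2-7 cols 4-6 -> outside (col miss)
  D: rows 3-6 cols 0-1 -> outside (row miss)
  E: rows 0-3 cols 3-7 -> outside (row miss)
Count covering = 1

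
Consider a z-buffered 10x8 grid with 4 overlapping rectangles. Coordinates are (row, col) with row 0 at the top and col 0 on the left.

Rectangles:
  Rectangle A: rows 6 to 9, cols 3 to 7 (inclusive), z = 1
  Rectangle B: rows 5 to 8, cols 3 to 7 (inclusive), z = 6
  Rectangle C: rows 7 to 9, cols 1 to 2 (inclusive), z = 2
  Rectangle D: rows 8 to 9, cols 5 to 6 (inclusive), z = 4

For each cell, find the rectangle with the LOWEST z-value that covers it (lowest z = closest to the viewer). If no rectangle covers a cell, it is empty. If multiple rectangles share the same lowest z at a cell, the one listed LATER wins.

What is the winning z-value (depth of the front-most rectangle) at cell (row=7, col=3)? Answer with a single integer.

Check cell (7,3):
  A: rows 6-9 cols 3-7 z=1 -> covers; best now A (z=1)
  B: rows 5-8 cols 3-7 z=6 -> covers; best now A (z=1)
  C: rows 7-9 cols 1-2 -> outside (col miss)
  D: rows 8-9 cols 5-6 -> outside (row miss)
Winner: A at z=1

Answer: 1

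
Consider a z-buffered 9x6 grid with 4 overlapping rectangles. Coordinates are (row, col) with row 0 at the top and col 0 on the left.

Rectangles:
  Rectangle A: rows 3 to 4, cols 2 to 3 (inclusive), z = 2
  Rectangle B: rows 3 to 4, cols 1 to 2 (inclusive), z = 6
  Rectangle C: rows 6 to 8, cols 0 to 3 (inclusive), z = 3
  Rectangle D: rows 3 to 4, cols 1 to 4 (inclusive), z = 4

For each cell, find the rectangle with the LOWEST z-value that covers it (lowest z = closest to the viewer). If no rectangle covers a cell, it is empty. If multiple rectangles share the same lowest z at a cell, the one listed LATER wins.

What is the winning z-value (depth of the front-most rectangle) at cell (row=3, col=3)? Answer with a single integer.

Check cell (3,3):
  A: rows 3-4 cols 2-3 z=2 -> covers; best now A (z=2)
  B: rows 3-4 cols 1-2 -> outside (col miss)
  C: rows 6-8 cols 0-3 -> outside (row miss)
  D: rows 3-4 cols 1-4 z=4 -> covers; best now A (z=2)
Winner: A at z=2

Answer: 2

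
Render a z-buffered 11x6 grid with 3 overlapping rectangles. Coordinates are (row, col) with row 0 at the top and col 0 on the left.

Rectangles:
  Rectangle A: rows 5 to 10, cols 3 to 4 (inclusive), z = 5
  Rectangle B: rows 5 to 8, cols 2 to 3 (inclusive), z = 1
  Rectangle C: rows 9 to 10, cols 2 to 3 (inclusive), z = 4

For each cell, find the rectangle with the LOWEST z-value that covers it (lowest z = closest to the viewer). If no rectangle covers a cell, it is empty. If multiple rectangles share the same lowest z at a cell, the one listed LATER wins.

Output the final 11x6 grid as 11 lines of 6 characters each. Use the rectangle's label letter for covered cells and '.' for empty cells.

......
......
......
......
......
..BBA.
..BBA.
..BBA.
..BBA.
..CCA.
..CCA.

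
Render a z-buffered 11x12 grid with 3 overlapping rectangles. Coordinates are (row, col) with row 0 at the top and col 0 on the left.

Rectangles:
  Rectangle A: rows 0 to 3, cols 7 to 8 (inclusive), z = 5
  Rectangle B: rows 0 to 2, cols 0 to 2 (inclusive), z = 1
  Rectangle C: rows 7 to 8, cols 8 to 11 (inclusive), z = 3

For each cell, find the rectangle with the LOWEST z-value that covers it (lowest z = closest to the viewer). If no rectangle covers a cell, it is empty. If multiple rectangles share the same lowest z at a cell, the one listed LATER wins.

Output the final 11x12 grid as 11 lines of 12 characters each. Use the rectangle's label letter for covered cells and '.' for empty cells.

BBB....AA...
BBB....AA...
BBB....AA...
.......AA...
............
............
............
........CCCC
........CCCC
............
............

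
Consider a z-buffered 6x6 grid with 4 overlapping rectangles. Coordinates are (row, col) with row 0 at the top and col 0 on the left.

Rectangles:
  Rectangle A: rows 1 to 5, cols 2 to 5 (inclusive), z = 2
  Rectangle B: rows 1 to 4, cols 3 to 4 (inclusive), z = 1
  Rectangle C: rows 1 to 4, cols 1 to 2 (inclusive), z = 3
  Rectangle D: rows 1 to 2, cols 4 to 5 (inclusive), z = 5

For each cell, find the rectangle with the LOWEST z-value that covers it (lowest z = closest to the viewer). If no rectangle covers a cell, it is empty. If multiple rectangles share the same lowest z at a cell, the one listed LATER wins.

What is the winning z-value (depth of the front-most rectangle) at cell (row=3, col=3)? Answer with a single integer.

Check cell (3,3):
  A: rows 1-5 cols 2-5 z=2 -> covers; best now A (z=2)
  B: rows 1-4 cols 3-4 z=1 -> covers; best now B (z=1)
  C: rows 1-4 cols 1-2 -> outside (col miss)
  D: rows 1-2 cols 4-5 -> outside (row miss)
Winner: B at z=1

Answer: 1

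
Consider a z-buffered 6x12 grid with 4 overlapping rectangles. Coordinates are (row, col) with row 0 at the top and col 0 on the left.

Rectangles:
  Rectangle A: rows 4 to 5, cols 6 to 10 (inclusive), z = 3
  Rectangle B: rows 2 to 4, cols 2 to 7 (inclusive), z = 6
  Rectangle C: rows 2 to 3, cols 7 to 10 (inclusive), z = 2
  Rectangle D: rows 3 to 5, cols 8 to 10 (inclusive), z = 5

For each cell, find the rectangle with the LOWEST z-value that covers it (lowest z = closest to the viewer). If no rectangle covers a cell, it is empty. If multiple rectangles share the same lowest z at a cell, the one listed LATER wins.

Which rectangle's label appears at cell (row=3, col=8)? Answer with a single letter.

Check cell (3,8):
  A: rows 4-5 cols 6-10 -> outside (row miss)
  B: rows 2-4 cols 2-7 -> outside (col miss)
  C: rows 2-3 cols 7-10 z=2 -> covers; best now C (z=2)
  D: rows 3-5 cols 8-10 z=5 -> covers; best now C (z=2)
Winner: C at z=2

Answer: C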